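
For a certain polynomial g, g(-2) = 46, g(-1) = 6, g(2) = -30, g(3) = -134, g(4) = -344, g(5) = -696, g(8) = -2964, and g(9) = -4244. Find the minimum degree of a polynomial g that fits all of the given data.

3

Divided differences on the nodes -2, -1, 2, 3, 4, 5, 8, 9:
  order 0: 46  6  -30  -134  -344  -696  -2964  -4244
  order 1: -40  -12  -104  -210  -352  -756  -1280
  order 2: 7  -23  -53  -71  -101  -131
  order 3: -6  -6  -6  -6  -6
  order 4: 0  0  0  0
  order 5: 0  0  0
  order 6: 0  0
  order 7: 0
The order-3 divided differences are all -6 (nonzero) and every higher order vanishes, so the data lies on a polynomial of degree exactly 3.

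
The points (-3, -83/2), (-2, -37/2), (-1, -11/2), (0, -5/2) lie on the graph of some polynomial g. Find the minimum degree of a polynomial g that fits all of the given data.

2

Forward differences of the values at x = -3, -2, -1, 0:
  g  : -83/2  -37/2  -11/2  -5/2
  Δ  : 23  13  3
  Δ^2: -10  -10
  Δ^3: 0
The second differences are constant (-10) and nonzero, while all higher differences vanish, so the minimal degree is 2.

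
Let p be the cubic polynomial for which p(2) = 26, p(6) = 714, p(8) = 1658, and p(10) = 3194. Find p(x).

p(x) = 3x^3 + 2x^2 - 6

Write p(x) = ax^3 + bx^2 + cx + d. Substituting each data point gives a linear system:
  8a + 4b + 2c + d = 26
  216a + 36b + 6c + d = 714
  512a + 64b + 8c + d = 1658
  1000a + 100b + 10c + d = 3194
Solving the system yields a = 3, b = 2, c = 0, d = -6.
So p(x) = 3x^3 + 2x^2 - 6.
Check: p(10) = 3194. ✓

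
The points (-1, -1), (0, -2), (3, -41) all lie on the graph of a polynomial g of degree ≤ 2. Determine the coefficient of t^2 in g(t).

-3

Write g(t) = at^2 + bt + c. Substituting each data point gives a linear system:
  a - b + c = -1
  c = -2
  9a + 3b + c = -41
Solving the system yields a = -3, b = -4, c = -2.
So g(t) = -3t² - 4t - 2.
The leading coefficient is -3.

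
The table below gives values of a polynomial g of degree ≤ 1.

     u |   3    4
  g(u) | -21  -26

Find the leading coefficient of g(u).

-5

Write g(u) = au + b. Substituting each data point gives a linear system:
  3a + b = -21
  4a + b = -26
Solving the system yields a = -5, b = -6.
So g(u) = -5u - 6.
The leading coefficient is -5.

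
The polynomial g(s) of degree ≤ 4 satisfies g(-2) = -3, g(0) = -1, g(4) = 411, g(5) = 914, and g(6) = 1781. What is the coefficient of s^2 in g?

1

Write g(s) = as^4 + bs^3 + cs^2 + ds + e. Substituting each data point gives a linear system:
  16a - 8b + 4c - 2d + e = -3
  e = -1
  256a + 64b + 16c + 4d + e = 411
  625a + 125b + 25c + 5d + e = 914
  1296a + 216b + 36c + 6d + e = 1781
Solving the system yields a = 1, b = 2, c = 1, d = 3, e = -1.
So g(s) = s⁴ + 2s³ + s² + 3s - 1.
The coefficient of s^2 is 1.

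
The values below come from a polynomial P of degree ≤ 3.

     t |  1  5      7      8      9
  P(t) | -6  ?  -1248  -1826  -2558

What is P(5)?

The 4 known points determine the degree-3 polynomial uniquely.
Write P(t) = at^3 + bt^2 + ct + d. Substituting each data point gives a linear system:
  a + b + c + d = -6
  343a + 49b + 7c + d = -1248
  512a + 64b + 8c + d = -1826
  729a + 81b + 9c + d = -2558
Solving the system yields a = -3, b = -5, c = 4, d = -2.
So P(t) = -3t³ - 5t² + 4t - 2.
Then P(5) = -482.

-482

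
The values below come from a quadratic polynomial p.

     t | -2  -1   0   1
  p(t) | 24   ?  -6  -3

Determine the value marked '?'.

3

On equispaced nodes a degree-2 polynomial has vanishing third forward difference, so
  - p(-2) + 3·p(-1) - 3·p(0) + p(1) = 0.
Substituting the known values and solving for p(-1):
  3·p(-1) = 9
  p(-1) = 3.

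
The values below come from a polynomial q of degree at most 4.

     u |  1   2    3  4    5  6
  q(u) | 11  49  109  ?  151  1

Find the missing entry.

On equispaced nodes a degree-4 polynomial has vanishing fifth forward difference, so
  - q(1) + 5·q(2) - 10·q(3) + 10·q(4) - 5·q(5) + q(6) = 0.
Substituting the known values and solving for q(4):
  10·q(4) = 1610
  q(4) = 161.

161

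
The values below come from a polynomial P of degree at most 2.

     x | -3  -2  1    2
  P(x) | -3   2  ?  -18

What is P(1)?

The 3 known points determine the degree-2 polynomial uniquely.
Write P(x) = ax^2 + bx + c. Substituting each data point gives a linear system:
  9a - 3b + c = -3
  4a - 2b + c = 2
  4a + 2b + c = -18
Solving the system yields a = -2, b = -5, c = 0.
So P(x) = -2x² - 5x.
Then P(1) = -7.

-7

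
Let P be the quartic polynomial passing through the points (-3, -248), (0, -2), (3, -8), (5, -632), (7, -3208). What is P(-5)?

-1672

Write P(x) = ax^4 + bx^3 + cx^2 + dx + e. Substituting each data point gives a linear system:
  81a - 27b + 9c - 3d + e = -248
  e = -2
  81a + 27b + 9c + 3d + e = -8
  625a + 125b + 25c + 5d + e = -632
  2401a + 343b + 49c + 7d + e = -3208
Solving the system yields a = -2, b = 4, c = 4, d = 4, e = -2.
So P(x) = -2x⁴ + 4x³ + 4x² + 4x - 2.
Then P(-5) = -1672.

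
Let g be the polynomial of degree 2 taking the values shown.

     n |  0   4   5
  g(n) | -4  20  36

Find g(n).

g(n) = 2n^2 - 2n - 4

Write g(n) = an^2 + bn + c. Substituting each data point gives a linear system:
  c = -4
  16a + 4b + c = 20
  25a + 5b + c = 36
Solving the system yields a = 2, b = -2, c = -4.
So g(n) = 2n² - 2n - 4.
Check: g(4) = 20. ✓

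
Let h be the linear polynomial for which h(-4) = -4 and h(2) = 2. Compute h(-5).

-5

Write h(n) = an + b. Substituting each data point gives a linear system:
  -4a + b = -4
  2a + b = 2
Solving the system yields a = 1, b = 0.
So h(n) = n.
Then h(-5) = -5.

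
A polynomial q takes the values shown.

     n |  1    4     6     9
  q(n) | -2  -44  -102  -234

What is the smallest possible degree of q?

Divided differences on the nodes 1, 4, 6, 9:
  order 0: -2  -44  -102  -234
  order 1: -14  -29  -44
  order 2: -3  -3
  order 3: 0
The order-2 divided differences are all -3 (nonzero) and every higher order vanishes, so the data lies on a polynomial of degree exactly 2.

2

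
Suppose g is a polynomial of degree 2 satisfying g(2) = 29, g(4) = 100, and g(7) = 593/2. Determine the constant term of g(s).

6

Write g(s) = as^2 + bs + c. Substituting each data point gives a linear system:
  4a + 2b + c = 29
  16a + 4b + c = 100
  49a + 7b + c = 593/2
Solving the system yields a = 6, b = -1/2, c = 6.
So g(s) = 6s² - (1/2)s + 6.
The constant term is 6.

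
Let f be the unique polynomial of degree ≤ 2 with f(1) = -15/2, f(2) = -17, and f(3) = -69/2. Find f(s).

f(s) = -4s^2 + (5/2)s - 6

Write f(s) = as^2 + bs + c. Substituting each data point gives a linear system:
  a + b + c = -15/2
  4a + 2b + c = -17
  9a + 3b + c = -69/2
Solving the system yields a = -4, b = 5/2, c = -6.
So f(s) = -4s^2 + (5/2)s - 6.
Check: f(3) = -69/2. ✓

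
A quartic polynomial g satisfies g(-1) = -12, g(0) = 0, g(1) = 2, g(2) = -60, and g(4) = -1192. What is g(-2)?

Using the Lagrange interpolation formula with nodes -1, 0, 1, 2, 4:
  L_0(x) = x(x - 1)(x - 2)(x - 4) / 30
  L_1(x) = (x + 1)(x - 1)(x - 2)(x - 4) / -8
  L_2(x) = (x + 1)x(x - 2)(x - 4) / 6
  L_3(x) = (x + 1)x(x - 1)(x - 4) / -12
  L_4(x) = (x + 1)x(x - 1)(x - 2) / 120
Then g(x) = -12·L_0(x) + 0·L_1(x) + 2·L_2(x) - 60·L_3(x) - 1192·L_4(x).
Expanding and collecting terms gives g(x) = -5x^4 + x^3 + 6x.
Evaluating at x = -2: g(-2) = -100.

-100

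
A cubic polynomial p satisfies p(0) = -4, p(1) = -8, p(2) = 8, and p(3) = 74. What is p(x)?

Using the Lagrange interpolation formula with nodes 0, 1, 2, 3:
  L_0(x) = (x - 1)(x - 2)(x - 3) / -6
  L_1(x) = x(x - 2)(x - 3) / 2
  L_2(x) = x(x - 1)(x - 3) / -2
  L_3(x) = x(x - 1)(x - 2) / 6
Then p(x) = -4·L_0(x) - 8·L_1(x) + 8·L_2(x) + 74·L_3(x).
Expanding and collecting terms gives p(x) = 5x³ - 5x² - 4x - 4.
Check: p(2) = 8. ✓

p(x) = 5x^3 - 5x^2 - 4x - 4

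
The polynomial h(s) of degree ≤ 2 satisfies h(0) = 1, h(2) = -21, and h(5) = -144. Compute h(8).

Using the Lagrange interpolation formula with nodes 0, 2, 5:
  L_0(s) = (s - 2)(s - 5) / 10
  L_1(s) = s(s - 5) / -6
  L_2(s) = s(s - 2) / 15
Then h(s) = 1·L_0(s) - 21·L_1(s) - 144·L_2(s).
Expanding and collecting terms gives h(s) = -6s^2 + s + 1.
Evaluating at s = 8: h(8) = -375.

-375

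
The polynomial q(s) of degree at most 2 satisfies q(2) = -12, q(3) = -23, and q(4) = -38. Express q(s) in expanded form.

Write q(s) = as^2 + bs + c. Substituting each data point gives a linear system:
  4a + 2b + c = -12
  9a + 3b + c = -23
  16a + 4b + c = -38
Solving the system yields a = -2, b = -1, c = -2.
So q(s) = -2s² - s - 2.
Check: q(4) = -38. ✓

q(s) = -2s^2 - s - 2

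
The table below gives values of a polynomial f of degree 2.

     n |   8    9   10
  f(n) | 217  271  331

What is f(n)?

f(n) = 3n^2 + 3n + 1

Write f(n) = an^2 + bn + c. Substituting each data point gives a linear system:
  64a + 8b + c = 217
  81a + 9b + c = 271
  100a + 10b + c = 331
Solving the system yields a = 3, b = 3, c = 1.
So f(n) = 3n² + 3n + 1.
Check: f(8) = 217. ✓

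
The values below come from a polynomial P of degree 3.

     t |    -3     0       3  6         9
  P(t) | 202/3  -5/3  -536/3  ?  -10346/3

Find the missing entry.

-3335/3

On equispaced nodes a degree-3 polynomial has vanishing fourth forward difference, so
  P(-3) - 4·P(0) + 6·P(3) - 4·P(6) + P(9) = 0.
Substituting the known values and solving for P(6):
  -4·P(6) = 13340/3
  P(6) = -3335/3.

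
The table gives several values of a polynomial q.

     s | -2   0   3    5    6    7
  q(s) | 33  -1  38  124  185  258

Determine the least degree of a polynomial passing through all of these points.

2

Divided differences on the nodes -2, 0, 3, 5, 6, 7:
  order 0: 33  -1  38  124  185  258
  order 1: -17  13  43  61  73
  order 2: 6  6  6  6
  order 3: 0  0  0
  order 4: 0  0
  order 5: 0
The order-2 divided differences are all 6 (nonzero) and every higher order vanishes, so the data lies on a polynomial of degree exactly 2.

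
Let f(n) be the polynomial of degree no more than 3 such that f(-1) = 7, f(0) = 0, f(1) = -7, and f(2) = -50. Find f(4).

Forward differences of the values at n = -1, 0, 1, 2:
  f  : 7  0  -7  -50
  Δ  : -7  -7  -43
  Δ^2: 0  -36
  Δ^3: -36
The third differences are constant, confirming degree 3.
Interpolating (Newton forward form) and evaluating at n = 4 gives f(4) = -388.

-388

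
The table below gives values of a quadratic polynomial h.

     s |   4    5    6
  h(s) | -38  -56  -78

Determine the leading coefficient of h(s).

Write h(s) = as^2 + bs + c. Substituting each data point gives a linear system:
  16a + 4b + c = -38
  25a + 5b + c = -56
  36a + 6b + c = -78
Solving the system yields a = -2, b = 0, c = -6.
So h(s) = -2s^2 - 6.
The leading coefficient is -2.

-2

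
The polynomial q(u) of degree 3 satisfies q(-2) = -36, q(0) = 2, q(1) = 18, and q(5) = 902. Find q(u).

q(u) = 6u^3 + 5u^2 + 5u + 2

Using the Lagrange interpolation formula with nodes -2, 0, 1, 5:
  L_0(u) = u(u - 1)(u - 5) / -42
  L_1(u) = (u + 2)(u - 1)(u - 5) / 10
  L_2(u) = (u + 2)u(u - 5) / -12
  L_3(u) = (u + 2)u(u - 1) / 140
Then q(u) = -36·L_0(u) + 2·L_1(u) + 18·L_2(u) + 902·L_3(u).
Expanding and collecting terms gives q(u) = 6u^3 + 5u^2 + 5u + 2.
Check: q(1) = 18. ✓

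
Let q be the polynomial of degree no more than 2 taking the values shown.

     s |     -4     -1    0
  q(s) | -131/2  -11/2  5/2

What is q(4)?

-51/2

Using the Lagrange interpolation formula with nodes -4, -1, 0:
  L_0(s) = (s + 1)s / 12
  L_1(s) = (s + 4)s / -3
  L_2(s) = (s + 4)(s + 1) / 4
Then q(s) = -131/2·L_0(s) - 11/2·L_1(s) + 5/2·L_2(s).
Expanding and collecting terms gives q(s) = -3s^2 + 5s + 5/2.
Evaluating at s = 4: q(4) = -51/2.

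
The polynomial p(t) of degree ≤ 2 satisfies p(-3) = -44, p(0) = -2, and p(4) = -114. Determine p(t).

Using the Lagrange interpolation formula with nodes -3, 0, 4:
  L_0(t) = t(t - 4) / 21
  L_1(t) = (t + 3)(t - 4) / -12
  L_2(t) = (t + 3)t / 28
Then p(t) = -44·L_0(t) - 2·L_1(t) - 114·L_2(t).
Expanding and collecting terms gives p(t) = -6t^2 - 4t - 2.
Check: p(0) = -2. ✓

p(t) = -6t^2 - 4t - 2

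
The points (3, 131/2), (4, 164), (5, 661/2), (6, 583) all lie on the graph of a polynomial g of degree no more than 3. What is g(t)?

g(t) = 3t^3 - 2t^2 + (3/2)t - 2

Using the Lagrange interpolation formula with nodes 3, 4, 5, 6:
  L_0(t) = (t - 4)(t - 5)(t - 6) / -6
  L_1(t) = (t - 3)(t - 5)(t - 6) / 2
  L_2(t) = (t - 3)(t - 4)(t - 6) / -2
  L_3(t) = (t - 3)(t - 4)(t - 5) / 6
Then g(t) = 131/2·L_0(t) + 164·L_1(t) + 661/2·L_2(t) + 583·L_3(t).
Expanding and collecting terms gives g(t) = 3t³ - 2t² + (3/2)t - 2.
Check: g(3) = 131/2. ✓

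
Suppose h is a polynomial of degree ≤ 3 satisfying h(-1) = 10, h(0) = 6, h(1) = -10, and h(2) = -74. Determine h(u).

h(u) = -6u^3 - 6u^2 - 4u + 6

Write h(u) = au^3 + bu^2 + cu + d. Substituting each data point gives a linear system:
  -a + b - c + d = 10
  d = 6
  a + b + c + d = -10
  8a + 4b + 2c + d = -74
Solving the system yields a = -6, b = -6, c = -4, d = 6.
So h(u) = -6u^3 - 6u^2 - 4u + 6.
Check: h(-1) = 10. ✓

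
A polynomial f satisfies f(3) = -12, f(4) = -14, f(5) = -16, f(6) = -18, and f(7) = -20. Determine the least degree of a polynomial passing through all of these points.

Forward differences of the values at x = 3, 4, 5, 6, 7:
  f  : -12  -14  -16  -18  -20
  Δ  : -2  -2  -2  -2
  Δ^2: 0  0  0
  Δ^3: 0  0
  Δ^4: 0
The first differences are constant (-2) and nonzero, while all higher differences vanish, so the minimal degree is 1.

1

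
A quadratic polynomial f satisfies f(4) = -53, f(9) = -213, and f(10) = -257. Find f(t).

f(t) = -2t^2 - 6t + 3

Using the Lagrange interpolation formula with nodes 4, 9, 10:
  L_0(t) = (t - 9)(t - 10) / 30
  L_1(t) = (t - 4)(t - 10) / -5
  L_2(t) = (t - 4)(t - 9) / 6
Then f(t) = -53·L_0(t) - 213·L_1(t) - 257·L_2(t).
Expanding and collecting terms gives f(t) = -2t^2 - 6t + 3.
Check: f(9) = -213. ✓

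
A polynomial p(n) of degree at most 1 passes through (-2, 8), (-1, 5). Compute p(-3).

11

Using the Lagrange interpolation formula with nodes -2, -1:
  L_0(n) = (n + 1) / -1
  L_1(n) = (n + 2) / 1
Then p(n) = 8·L_0(n) + 5·L_1(n).
Expanding and collecting terms gives p(n) = -3n + 2.
Evaluating at n = -3: p(-3) = 11.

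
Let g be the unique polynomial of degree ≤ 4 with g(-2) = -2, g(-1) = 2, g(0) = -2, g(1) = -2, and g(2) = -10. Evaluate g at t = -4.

Using the Lagrange interpolation formula with nodes -2, -1, 0, 1, 2:
  L_0(t) = (t + 1)t(t - 1)(t - 2) / 24
  L_1(t) = (t + 2)t(t - 1)(t - 2) / -6
  L_2(t) = (t + 2)(t + 1)(t - 1)(t - 2) / 4
  L_3(t) = (t + 2)(t + 1)t(t - 2) / -6
  L_4(t) = (t + 2)(t + 1)t(t - 1) / 24
Then g(t) = -2·L_0(t) + 2·L_1(t) - 2·L_2(t) - 2·L_3(t) - 10·L_4(t).
Expanding and collecting terms gives g(t) = -t^4 + 3t^2 - 2t - 2.
Evaluating at t = -4: g(-4) = -202.

-202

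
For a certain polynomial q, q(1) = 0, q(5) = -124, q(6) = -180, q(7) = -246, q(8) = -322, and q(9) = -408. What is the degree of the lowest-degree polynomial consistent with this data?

2

Divided differences on the nodes 1, 5, 6, 7, 8, 9:
  order 0: 0  -124  -180  -246  -322  -408
  order 1: -31  -56  -66  -76  -86
  order 2: -5  -5  -5  -5
  order 3: 0  0  0
  order 4: 0  0
  order 5: 0
The order-2 divided differences are all -5 (nonzero) and every higher order vanishes, so the data lies on a polynomial of degree exactly 2.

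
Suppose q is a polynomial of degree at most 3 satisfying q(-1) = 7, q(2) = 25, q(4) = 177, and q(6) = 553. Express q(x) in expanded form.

q(x) = 2x^3 + 4x^2 - 4x + 1

Write q(x) = ax^3 + bx^2 + cx + d. Substituting each data point gives a linear system:
  -a + b - c + d = 7
  8a + 4b + 2c + d = 25
  64a + 16b + 4c + d = 177
  216a + 36b + 6c + d = 553
Solving the system yields a = 2, b = 4, c = -4, d = 1.
So q(x) = 2x^3 + 4x^2 - 4x + 1.
Check: q(2) = 25. ✓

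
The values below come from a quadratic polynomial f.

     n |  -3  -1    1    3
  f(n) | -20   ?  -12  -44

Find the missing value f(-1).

On equispaced nodes a degree-2 polynomial has vanishing third forward difference, so
  - f(-3) + 3·f(-1) - 3·f(1) + f(3) = 0.
Substituting the known values and solving for f(-1):
  3·f(-1) = -12
  f(-1) = -4.

-4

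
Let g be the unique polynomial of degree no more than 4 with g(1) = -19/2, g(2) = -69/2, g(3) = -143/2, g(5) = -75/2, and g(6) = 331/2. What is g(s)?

Write g(s) = as^4 + bs^3 + cs^2 + ds + e. Substituting each data point gives a linear system:
  a + b + c + d + e = -19/2
  16a + 8b + 4c + 2d + e = -69/2
  81a + 27b + 9c + 3d + e = -143/2
  625a + 125b + 25c + 5d + e = -75/2
  1296a + 216b + 36c + 6d + e = 331/2
Solving the system yields a = 1, b = -5, c = -1, d = -2, e = -5/2.
So g(s) = s^4 - 5s^3 - s^2 - 2s - 5/2.
Check: g(1) = -19/2. ✓

g(s) = s^4 - 5s^3 - s^2 - 2s - 5/2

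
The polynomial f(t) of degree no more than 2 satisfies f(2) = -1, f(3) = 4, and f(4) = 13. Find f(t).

f(t) = 2t^2 - 5t + 1

Write f(t) = at^2 + bt + c. Substituting each data point gives a linear system:
  4a + 2b + c = -1
  9a + 3b + c = 4
  16a + 4b + c = 13
Solving the system yields a = 2, b = -5, c = 1.
So f(t) = 2t² - 5t + 1.
Check: f(2) = -1. ✓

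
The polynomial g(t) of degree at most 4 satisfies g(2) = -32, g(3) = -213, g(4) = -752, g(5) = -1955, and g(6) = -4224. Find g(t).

Write g(t) = at^4 + bt^3 + ct^2 + dt + e. Substituting each data point gives a linear system:
  16a + 8b + 4c + 2d + e = -32
  81a + 27b + 9c + 3d + e = -213
  256a + 64b + 16c + 4d + e = -752
  625a + 125b + 25c + 5d + e = -1955
  1296a + 216b + 36c + 6d + e = -4224
Solving the system yields a = -4, b = 5, c = -4, d = 4, e = 0.
So g(t) = -4t^4 + 5t^3 - 4t^2 + 4t.
Check: g(4) = -752. ✓

g(t) = -4t^4 + 5t^3 - 4t^2 + 4t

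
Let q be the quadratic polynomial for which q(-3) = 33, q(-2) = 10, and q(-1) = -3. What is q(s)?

Write q(s) = as^2 + bs + c. Substituting each data point gives a linear system:
  9a - 3b + c = 33
  4a - 2b + c = 10
  a - b + c = -3
Solving the system yields a = 5, b = 2, c = -6.
So q(s) = 5s^2 + 2s - 6.
Check: q(-2) = 10. ✓

q(s) = 5s^2 + 2s - 6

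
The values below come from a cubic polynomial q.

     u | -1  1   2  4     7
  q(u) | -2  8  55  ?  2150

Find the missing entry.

The 4 known points determine the degree-3 polynomial uniquely.
Write q(u) = au^3 + bu^2 + cu + d. Substituting each data point gives a linear system:
  -a + b - c + d = -2
  a + b + c + d = 8
  8a + 4b + 2c + d = 55
  343a + 49b + 7c + d = 2150
Solving the system yields a = 6, b = 2, c = -1, d = 1.
So q(u) = 6u³ + 2u² - u + 1.
Then q(4) = 413.

413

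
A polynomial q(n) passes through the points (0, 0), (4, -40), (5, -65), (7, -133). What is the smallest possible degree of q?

2

Divided differences on the nodes 0, 4, 5, 7:
  order 0: 0  -40  -65  -133
  order 1: -10  -25  -34
  order 2: -3  -3
  order 3: 0
The order-2 divided differences are all -3 (nonzero) and every higher order vanishes, so the data lies on a polynomial of degree exactly 2.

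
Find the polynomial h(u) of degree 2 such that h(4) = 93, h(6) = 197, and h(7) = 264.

h(u) = 5u^2 + 2u + 5

Write h(u) = au^2 + bu + c. Substituting each data point gives a linear system:
  16a + 4b + c = 93
  36a + 6b + c = 197
  49a + 7b + c = 264
Solving the system yields a = 5, b = 2, c = 5.
So h(u) = 5u² + 2u + 5.
Check: h(6) = 197. ✓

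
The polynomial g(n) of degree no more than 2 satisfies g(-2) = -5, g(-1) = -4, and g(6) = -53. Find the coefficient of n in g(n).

-2

Write g(n) = an^2 + bn + c. Substituting each data point gives a linear system:
  4a - 2b + c = -5
  a - b + c = -4
  36a + 6b + c = -53
Solving the system yields a = -1, b = -2, c = -5.
So g(n) = -n^2 - 2n - 5.
The coefficient of n is -2.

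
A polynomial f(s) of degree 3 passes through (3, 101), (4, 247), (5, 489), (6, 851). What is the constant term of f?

-1

Write f(s) = as^3 + bs^2 + cs + d. Substituting each data point gives a linear system:
  27a + 9b + 3c + d = 101
  64a + 16b + 4c + d = 247
  125a + 25b + 5c + d = 489
  216a + 36b + 6c + d = 851
Solving the system yields a = 4, b = 0, c = -2, d = -1.
So f(s) = 4s³ - 2s - 1.
The constant term is -1.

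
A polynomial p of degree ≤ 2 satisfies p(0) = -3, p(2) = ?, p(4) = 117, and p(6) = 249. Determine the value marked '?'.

On equispaced nodes a degree-2 polynomial has vanishing third forward difference, so
  - p(0) + 3·p(2) - 3·p(4) + p(6) = 0.
Substituting the known values and solving for p(2):
  3·p(2) = 99
  p(2) = 33.

33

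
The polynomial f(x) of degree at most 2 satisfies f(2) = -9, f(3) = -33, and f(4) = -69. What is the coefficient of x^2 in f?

-6

Write f(x) = ax^2 + bx + c. Substituting each data point gives a linear system:
  4a + 2b + c = -9
  9a + 3b + c = -33
  16a + 4b + c = -69
Solving the system yields a = -6, b = 6, c = 3.
So f(x) = -6x² + 6x + 3.
The leading coefficient is -6.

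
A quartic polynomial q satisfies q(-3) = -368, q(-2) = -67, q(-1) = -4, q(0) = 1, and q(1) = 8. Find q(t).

Write q(t) = at^4 + bt^3 + ct^2 + dt + e. Substituting each data point gives a linear system:
  81a - 27b + 9c - 3d + e = -368
  16a - 8b + 4c - 2d + e = -67
  a - b + c - d + e = -4
  e = 1
  a + b + c + d + e = 8
Solving the system yields a = -5, b = 0, c = 6, d = 6, e = 1.
So q(t) = -5t^4 + 6t^2 + 6t + 1.
Check: q(1) = 8. ✓

q(t) = -5t^4 + 6t^2 + 6t + 1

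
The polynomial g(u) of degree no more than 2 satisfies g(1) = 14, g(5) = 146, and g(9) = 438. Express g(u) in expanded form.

g(u) = 5u^2 + 3u + 6

Write g(u) = au^2 + bu + c. Substituting each data point gives a linear system:
  a + b + c = 14
  25a + 5b + c = 146
  81a + 9b + c = 438
Solving the system yields a = 5, b = 3, c = 6.
So g(u) = 5u^2 + 3u + 6.
Check: g(1) = 14. ✓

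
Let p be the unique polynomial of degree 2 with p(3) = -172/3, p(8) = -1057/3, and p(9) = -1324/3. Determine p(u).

p(u) = -5u^2 - 4u - 1/3

Using the Lagrange interpolation formula with nodes 3, 8, 9:
  L_0(u) = (u - 8)(u - 9) / 30
  L_1(u) = (u - 3)(u - 9) / -5
  L_2(u) = (u - 3)(u - 8) / 6
Then p(u) = -172/3·L_0(u) - 1057/3·L_1(u) - 1324/3·L_2(u).
Expanding and collecting terms gives p(u) = -5u^2 - 4u - 1/3.
Check: p(9) = -1324/3. ✓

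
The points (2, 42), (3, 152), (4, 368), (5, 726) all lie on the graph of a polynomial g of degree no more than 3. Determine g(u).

Using the Lagrange interpolation formula with nodes 2, 3, 4, 5:
  L_0(u) = (u - 3)(u - 4)(u - 5) / -6
  L_1(u) = (u - 2)(u - 4)(u - 5) / 2
  L_2(u) = (u - 2)(u - 3)(u - 5) / -2
  L_3(u) = (u - 2)(u - 3)(u - 4) / 6
Then g(u) = 42·L_0(u) + 152·L_1(u) + 368·L_2(u) + 726·L_3(u).
Expanding and collecting terms gives g(u) = 6u³ - u² + u - 4.
Check: g(3) = 152. ✓

g(u) = 6u^3 - u^2 + u - 4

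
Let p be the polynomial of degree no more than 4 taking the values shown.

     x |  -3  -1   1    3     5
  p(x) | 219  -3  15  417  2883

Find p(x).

Write p(x) = ax^4 + bx^3 + cx^2 + dx + e. Substituting each data point gives a linear system:
  81a - 27b + 9c - 3d + e = 219
  a - b + c - d + e = -3
  a + b + c + d + e = 15
  81a + 27b + 9c + 3d + e = 417
  625a + 125b + 25c + 5d + e = 2883
Solving the system yields a = 4, b = 3, c = -1, d = 6, e = 3.
So p(x) = 4x⁴ + 3x³ - x² + 6x + 3.
Check: p(5) = 2883. ✓

p(x) = 4x^4 + 3x^3 - x^2 + 6x + 3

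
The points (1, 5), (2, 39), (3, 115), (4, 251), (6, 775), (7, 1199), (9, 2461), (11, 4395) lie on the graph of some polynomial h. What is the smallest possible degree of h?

3

Divided differences on the nodes 1, 2, 3, 4, 6, 7, 9, 11:
  order 0: 5  39  115  251  775  1199  2461  4395
  order 1: 34  76  136  262  424  631  967
  order 2: 21  30  42  54  69  84
  order 3: 3  3  3  3  3
  order 4: 0  0  0  0
  order 5: 0  0  0
  order 6: 0  0
  order 7: 0
The order-3 divided differences are all 3 (nonzero) and every higher order vanishes, so the data lies on a polynomial of degree exactly 3.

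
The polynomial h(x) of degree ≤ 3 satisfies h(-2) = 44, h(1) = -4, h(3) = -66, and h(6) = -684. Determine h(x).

h(x) = -4x^3 + 5x^2 + x - 6

Using the Lagrange interpolation formula with nodes -2, 1, 3, 6:
  L_0(x) = (x - 1)(x - 3)(x - 6) / -120
  L_1(x) = (x + 2)(x - 3)(x - 6) / 30
  L_2(x) = (x + 2)(x - 1)(x - 6) / -30
  L_3(x) = (x + 2)(x - 1)(x - 3) / 120
Then h(x) = 44·L_0(x) - 4·L_1(x) - 66·L_2(x) - 684·L_3(x).
Expanding and collecting terms gives h(x) = -4x^3 + 5x^2 + x - 6.
Check: h(3) = -66. ✓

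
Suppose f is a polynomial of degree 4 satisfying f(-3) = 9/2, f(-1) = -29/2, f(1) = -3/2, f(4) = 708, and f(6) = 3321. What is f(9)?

31461/2

Using the Lagrange interpolation formula with nodes -3, -1, 1, 4, 6:
  L_0(s) = (s + 1)(s - 1)(s - 4)(s - 6) / 504
  L_1(s) = (s + 3)(s - 1)(s - 4)(s - 6) / -140
  L_2(s) = (s + 3)(s + 1)(s - 4)(s - 6) / 120
  L_3(s) = (s + 3)(s + 1)(s - 1)(s - 6) / -210
  L_4(s) = (s + 3)(s + 1)(s - 1)(s - 4) / 630
Then f(s) = 9/2·L_0(s) - 29/2·L_1(s) - 3/2·L_2(s) + 708·L_3(s) + 3321·L_4(s).
Expanding and collecting terms gives f(s) = 2s^4 + 4s^3 - 4s^2 + (5/2)s - 6.
Evaluating at s = 9: f(9) = 31461/2.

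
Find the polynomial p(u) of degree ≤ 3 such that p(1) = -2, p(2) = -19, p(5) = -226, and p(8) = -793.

Write p(u) = au^3 + bu^2 + cu + d. Substituting each data point gives a linear system:
  a + b + c + d = -2
  8a + 4b + 2c + d = -19
  125a + 25b + 5c + d = -226
  512a + 64b + 8c + d = -793
Solving the system yields a = -1, b = -5, c = 5, d = -1.
So p(u) = -u^3 - 5u^2 + 5u - 1.
Check: p(1) = -2. ✓

p(u) = -u^3 - 5u^2 + 5u - 1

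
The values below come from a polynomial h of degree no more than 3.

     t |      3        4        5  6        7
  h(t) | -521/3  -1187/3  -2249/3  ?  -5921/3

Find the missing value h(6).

On equispaced nodes a degree-3 polynomial has vanishing fourth forward difference, so
  h(3) - 4·h(4) + 6·h(5) - 4·h(6) + h(7) = 0.
Substituting the known values and solving for h(6):
  -4·h(6) = 15188/3
  h(6) = -3797/3.

-3797/3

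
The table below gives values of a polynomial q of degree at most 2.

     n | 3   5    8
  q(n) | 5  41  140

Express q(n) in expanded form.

q(n) = 3n^2 - 6n - 4

Using the Lagrange interpolation formula with nodes 3, 5, 8:
  L_0(n) = (n - 5)(n - 8) / 10
  L_1(n) = (n - 3)(n - 8) / -6
  L_2(n) = (n - 3)(n - 5) / 15
Then q(n) = 5·L_0(n) + 41·L_1(n) + 140·L_2(n).
Expanding and collecting terms gives q(n) = 3n^2 - 6n - 4.
Check: q(8) = 140. ✓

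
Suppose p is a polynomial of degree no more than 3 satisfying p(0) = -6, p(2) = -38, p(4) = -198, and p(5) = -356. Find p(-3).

Write p(u) = au^3 + bu^2 + cu + d. Substituting each data point gives a linear system:
  d = -6
  8a + 4b + 2c + d = -38
  64a + 16b + 4c + d = -198
  125a + 25b + 5c + d = -356
Solving the system yields a = -2, b = -4, c = 0, d = -6.
So p(u) = -2u^3 - 4u^2 - 6.
Then p(-3) = 12.

12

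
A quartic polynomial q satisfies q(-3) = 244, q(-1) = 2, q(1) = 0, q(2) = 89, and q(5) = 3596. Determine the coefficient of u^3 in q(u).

Write q(u) = au^4 + bu^3 + cu^2 + du + e. Substituting each data point gives a linear system:
  81a - 27b + 9c - 3d + e = 244
  a - b + c - d + e = 2
  a + b + c + d + e = 0
  16a + 8b + 4c + 2d + e = 89
  625a + 125b + 25c + 5d + e = 3596
Solving the system yields a = 5, b = 5, c = -5, d = -6, e = 1.
So q(u) = 5u^4 + 5u^3 - 5u^2 - 6u + 1.
The coefficient of u^3 is 5.

5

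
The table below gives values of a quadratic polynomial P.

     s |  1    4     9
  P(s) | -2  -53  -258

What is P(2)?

-13

Write P(s) = as^2 + bs + c. Substituting each data point gives a linear system:
  a + b + c = -2
  16a + 4b + c = -53
  81a + 9b + c = -258
Solving the system yields a = -3, b = -2, c = 3.
So P(s) = -3s^2 - 2s + 3.
Then P(2) = -13.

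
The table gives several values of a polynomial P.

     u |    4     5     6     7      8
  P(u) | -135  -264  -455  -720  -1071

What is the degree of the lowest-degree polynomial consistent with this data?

Forward differences of the values at u = 4, 5, 6, 7, 8:
  P  : -135  -264  -455  -720  -1071
  Δ  : -129  -191  -265  -351
  Δ^2: -62  -74  -86
  Δ^3: -12  -12
  Δ^4: 0
The third differences are constant (-12) and nonzero, while all higher differences vanish, so the minimal degree is 3.

3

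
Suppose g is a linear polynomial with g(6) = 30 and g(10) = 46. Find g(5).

26

Write g(n) = an + b. Substituting each data point gives a linear system:
  6a + b = 30
  10a + b = 46
Solving the system yields a = 4, b = 6.
So g(n) = 4n + 6.
Then g(5) = 26.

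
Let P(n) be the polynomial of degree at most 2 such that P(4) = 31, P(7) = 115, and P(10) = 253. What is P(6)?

Forward differences of the values at n = 4, 7, 10:
  P  : 31  115  253
  Δ  : 84  138
  Δ^2: 54
The second differences are constant, confirming degree 2.
Interpolating (Newton forward form) and evaluating at n = 6 gives P(6) = 81.

81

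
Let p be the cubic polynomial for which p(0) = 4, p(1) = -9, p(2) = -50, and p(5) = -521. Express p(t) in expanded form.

p(t) = -3t^3 - 5t^2 - 5t + 4

Write p(t) = at^3 + bt^2 + ct + d. Substituting each data point gives a linear system:
  d = 4
  a + b + c + d = -9
  8a + 4b + 2c + d = -50
  125a + 25b + 5c + d = -521
Solving the system yields a = -3, b = -5, c = -5, d = 4.
So p(t) = -3t^3 - 5t^2 - 5t + 4.
Check: p(0) = 4. ✓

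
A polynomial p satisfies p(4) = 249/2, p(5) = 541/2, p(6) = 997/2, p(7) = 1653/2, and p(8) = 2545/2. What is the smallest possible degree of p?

Forward differences of the values at n = 4, 5, 6, 7, 8:
  p  : 249/2  541/2  997/2  1653/2  2545/2
  Δ  : 146  228  328  446
  Δ^2: 82  100  118
  Δ^3: 18  18
  Δ^4: 0
The third differences are constant (18) and nonzero, while all higher differences vanish, so the minimal degree is 3.

3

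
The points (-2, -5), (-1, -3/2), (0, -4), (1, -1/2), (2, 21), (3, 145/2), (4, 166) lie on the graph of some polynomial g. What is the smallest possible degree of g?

3

Forward differences of the values at x = -2, -1, 0, 1, 2, 3, 4:
  g  : -5  -3/2  -4  -1/2  21  145/2  166
  Δ  : 7/2  -5/2  7/2  43/2  103/2  187/2
  Δ^2: -6  6  18  30  42
  Δ^3: 12  12  12  12
  Δ^4: 0  0  0
  Δ^5: 0  0
  Δ^6: 0
The third differences are constant (12) and nonzero, while all higher differences vanish, so the minimal degree is 3.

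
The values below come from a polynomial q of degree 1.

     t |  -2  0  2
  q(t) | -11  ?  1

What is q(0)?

-5

The 2 known points determine the degree-1 polynomial uniquely.
Write q(t) = at + b. Substituting each data point gives a linear system:
  -2a + b = -11
  2a + b = 1
Solving the system yields a = 3, b = -5.
So q(t) = 3t - 5.
Then q(0) = -5.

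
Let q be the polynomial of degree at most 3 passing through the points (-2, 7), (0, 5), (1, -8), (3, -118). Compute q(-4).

57

Write q(x) = ax^3 + bx^2 + cx + d. Substituting each data point gives a linear system:
  -8a + 4b - 2c + d = 7
  d = 5
  a + b + c + d = -8
  27a + 9b + 3c + d = -118
Solving the system yields a = -2, b = -6, c = -5, d = 5.
So q(x) = -2x³ - 6x² - 5x + 5.
Then q(-4) = 57.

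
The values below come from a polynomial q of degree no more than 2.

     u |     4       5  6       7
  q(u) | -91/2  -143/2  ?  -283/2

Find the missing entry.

On equispaced nodes a degree-2 polynomial has vanishing third forward difference, so
  - q(4) + 3·q(5) - 3·q(6) + q(7) = 0.
Substituting the known values and solving for q(6):
  -3·q(6) = 621/2
  q(6) = -207/2.

-207/2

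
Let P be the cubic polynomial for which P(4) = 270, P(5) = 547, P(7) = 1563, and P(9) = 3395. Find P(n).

Using the Lagrange interpolation formula with nodes 4, 5, 7, 9:
  L_0(n) = (n - 5)(n - 7)(n - 9) / -15
  L_1(n) = (n - 4)(n - 7)(n - 9) / 8
  L_2(n) = (n - 4)(n - 5)(n - 9) / -12
  L_3(n) = (n - 4)(n - 5)(n - 7) / 40
Then P(n) = 270·L_0(n) + 547·L_1(n) + 1563·L_2(n) + 3395·L_3(n).
Expanding and collecting terms gives P(n) = 5n^3 - 3n^2 - n + 2.
Check: P(5) = 547. ✓

P(n) = 5n^3 - 3n^2 - n + 2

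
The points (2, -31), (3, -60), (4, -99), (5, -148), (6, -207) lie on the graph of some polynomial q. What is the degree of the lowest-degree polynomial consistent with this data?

2

Forward differences of the values at t = 2, 3, 4, 5, 6:
  q  : -31  -60  -99  -148  -207
  Δ  : -29  -39  -49  -59
  Δ^2: -10  -10  -10
  Δ^3: 0  0
  Δ^4: 0
The second differences are constant (-10) and nonzero, while all higher differences vanish, so the minimal degree is 2.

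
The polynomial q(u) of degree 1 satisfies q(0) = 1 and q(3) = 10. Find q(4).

13

Using the Lagrange interpolation formula with nodes 0, 3:
  L_0(u) = (u - 3) / -3
  L_1(u) = u / 3
Then q(u) = 1·L_0(u) + 10·L_1(u).
Expanding and collecting terms gives q(u) = 3u + 1.
Evaluating at u = 4: q(4) = 13.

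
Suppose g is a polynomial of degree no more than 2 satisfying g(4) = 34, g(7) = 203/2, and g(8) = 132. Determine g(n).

Write g(n) = an^2 + bn + c. Substituting each data point gives a linear system:
  16a + 4b + c = 34
  49a + 7b + c = 203/2
  64a + 8b + c = 132
Solving the system yields a = 2, b = 1/2, c = 0.
So g(n) = 2n^2 + (1/2)n.
Check: g(8) = 132. ✓

g(n) = 2n^2 + (1/2)n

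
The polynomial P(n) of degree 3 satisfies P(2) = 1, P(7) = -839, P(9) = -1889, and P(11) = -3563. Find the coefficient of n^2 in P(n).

Write P(n) = an^3 + bn^2 + cn + d. Substituting each data point gives a linear system:
  8a + 4b + 2c + d = 1
  343a + 49b + 7c + d = -839
  729a + 81b + 9c + d = -1889
  1331a + 121b + 11c + d = -3563
Solving the system yields a = -3, b = 3, c = 6, d = 1.
So P(n) = -3n^3 + 3n^2 + 6n + 1.
The coefficient of n^2 is 3.

3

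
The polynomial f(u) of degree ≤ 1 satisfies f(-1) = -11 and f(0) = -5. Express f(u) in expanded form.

f(u) = 6u - 5

Write f(u) = au + b. Substituting each data point gives a linear system:
  -a + b = -11
  b = -5
Solving the system yields a = 6, b = -5.
So f(u) = 6u - 5.
Check: f(0) = -5. ✓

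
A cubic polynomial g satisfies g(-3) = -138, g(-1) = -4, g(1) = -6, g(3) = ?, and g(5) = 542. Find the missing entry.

96

On equispaced nodes a degree-3 polynomial has vanishing fourth forward difference, so
  g(-3) - 4·g(-1) + 6·g(1) - 4·g(3) + g(5) = 0.
Substituting the known values and solving for g(3):
  -4·g(3) = -384
  g(3) = 96.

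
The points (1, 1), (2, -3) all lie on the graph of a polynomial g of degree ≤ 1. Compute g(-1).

Using the Lagrange interpolation formula with nodes 1, 2:
  L_0(t) = (t - 2) / -1
  L_1(t) = (t - 1) / 1
Then g(t) = 1·L_0(t) - 3·L_1(t).
Expanding and collecting terms gives g(t) = -4t + 5.
Evaluating at t = -1: g(-1) = 9.

9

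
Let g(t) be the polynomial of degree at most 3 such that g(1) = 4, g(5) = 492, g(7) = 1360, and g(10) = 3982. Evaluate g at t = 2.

Write g(t) = at^3 + bt^2 + ct + d. Substituting each data point gives a linear system:
  a + b + c + d = 4
  125a + 25b + 5c + d = 492
  343a + 49b + 7c + d = 1360
  1000a + 100b + 10c + d = 3982
Solving the system yields a = 4, b = 0, c = -2, d = 2.
So g(t) = 4t^3 - 2t + 2.
Then g(2) = 30.

30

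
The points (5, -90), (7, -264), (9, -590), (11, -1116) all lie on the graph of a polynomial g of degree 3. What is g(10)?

Using the Lagrange interpolation formula with nodes 5, 7, 9, 11:
  L_0(x) = (x - 7)(x - 9)(x - 11) / -48
  L_1(x) = (x - 5)(x - 9)(x - 11) / 16
  L_2(x) = (x - 5)(x - 7)(x - 11) / -16
  L_3(x) = (x - 5)(x - 7)(x - 9) / 48
Then g(x) = -90·L_0(x) - 264·L_1(x) - 590·L_2(x) - 1116·L_3(x).
Expanding and collecting terms gives g(x) = -x^3 + 2x^2 - 2x - 5.
Evaluating at x = 10: g(10) = -825.

-825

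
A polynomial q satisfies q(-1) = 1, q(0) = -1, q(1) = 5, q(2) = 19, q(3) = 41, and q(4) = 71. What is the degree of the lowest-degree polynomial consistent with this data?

Forward differences of the values at n = -1, 0, 1, 2, 3, 4:
  q  : 1  -1  5  19  41  71
  Δ  : -2  6  14  22  30
  Δ^2: 8  8  8  8
  Δ^3: 0  0  0
  Δ^4: 0  0
  Δ^5: 0
The second differences are constant (8) and nonzero, while all higher differences vanish, so the minimal degree is 2.

2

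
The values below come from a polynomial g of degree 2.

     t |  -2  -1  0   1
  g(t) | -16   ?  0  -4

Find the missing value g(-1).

-4

On equispaced nodes a degree-2 polynomial has vanishing third forward difference, so
  - g(-2) + 3·g(-1) - 3·g(0) + g(1) = 0.
Substituting the known values and solving for g(-1):
  3·g(-1) = -12
  g(-1) = -4.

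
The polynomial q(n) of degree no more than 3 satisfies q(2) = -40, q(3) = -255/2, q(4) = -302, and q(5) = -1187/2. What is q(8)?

-2470

Using the Lagrange interpolation formula with nodes 2, 3, 4, 5:
  L_0(n) = (n - 3)(n - 4)(n - 5) / -6
  L_1(n) = (n - 2)(n - 4)(n - 5) / 2
  L_2(n) = (n - 2)(n - 3)(n - 5) / -2
  L_3(n) = (n - 2)(n - 3)(n - 4) / 6
Then q(n) = -40·L_0(n) - 255/2·L_1(n) - 302·L_2(n) - 1187/2·L_3(n).
Expanding and collecting terms gives q(n) = -5n³ + (3/2)n² - 6.
Evaluating at n = 8: q(8) = -2470.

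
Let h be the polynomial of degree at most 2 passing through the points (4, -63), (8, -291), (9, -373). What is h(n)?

h(n) = -5n^2 + 3n + 5

Write h(n) = an^2 + bn + c. Substituting each data point gives a linear system:
  16a + 4b + c = -63
  64a + 8b + c = -291
  81a + 9b + c = -373
Solving the system yields a = -5, b = 3, c = 5.
So h(n) = -5n^2 + 3n + 5.
Check: h(4) = -63. ✓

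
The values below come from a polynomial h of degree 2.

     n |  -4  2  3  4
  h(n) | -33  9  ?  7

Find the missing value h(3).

The 3 known points determine the degree-2 polynomial uniquely.
Write h(n) = an^2 + bn + c. Substituting each data point gives a linear system:
  16a - 4b + c = -33
  4a + 2b + c = 9
  16a + 4b + c = 7
Solving the system yields a = -1, b = 5, c = 3.
So h(n) = -n^2 + 5n + 3.
Then h(3) = 9.

9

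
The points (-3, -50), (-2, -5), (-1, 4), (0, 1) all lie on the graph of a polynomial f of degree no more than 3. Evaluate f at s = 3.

Forward differences of the values at s = -3, -2, -1, 0:
  f  : -50  -5  4  1
  Δ  : 45  9  -3
  Δ^2: -36  -12
  Δ^3: 24
The third differences are constant, confirming degree 3.
Interpolating (Newton forward form) and evaluating at s = 3 gives f(3) = 160.

160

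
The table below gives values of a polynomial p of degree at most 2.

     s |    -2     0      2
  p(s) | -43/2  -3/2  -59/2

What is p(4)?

-211/2

Using the Lagrange interpolation formula with nodes -2, 0, 2:
  L_0(s) = s(s - 2) / 8
  L_1(s) = (s + 2)(s - 2) / -4
  L_2(s) = (s + 2)s / 8
Then p(s) = -43/2·L_0(s) - 3/2·L_1(s) - 59/2·L_2(s).
Expanding and collecting terms gives p(s) = -6s² - 2s - 3/2.
Evaluating at s = 4: p(4) = -211/2.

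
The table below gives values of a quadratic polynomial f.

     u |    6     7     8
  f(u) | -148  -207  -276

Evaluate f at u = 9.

Using the Lagrange interpolation formula with nodes 6, 7, 8:
  L_0(u) = (u - 7)(u - 8) / 2
  L_1(u) = (u - 6)(u - 8) / -1
  L_2(u) = (u - 6)(u - 7) / 2
Then f(u) = -148·L_0(u) - 207·L_1(u) - 276·L_2(u).
Expanding and collecting terms gives f(u) = -5u^2 + 6u - 4.
Evaluating at u = 9: f(9) = -355.

-355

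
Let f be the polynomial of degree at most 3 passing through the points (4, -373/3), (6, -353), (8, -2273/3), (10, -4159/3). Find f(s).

f(s) = -s^3 - 4s^2 + (5/3)s - 3

Write f(s) = as^3 + bs^2 + cs + d. Substituting each data point gives a linear system:
  64a + 16b + 4c + d = -373/3
  216a + 36b + 6c + d = -353
  512a + 64b + 8c + d = -2273/3
  1000a + 100b + 10c + d = -4159/3
Solving the system yields a = -1, b = -4, c = 5/3, d = -3.
So f(s) = -s^3 - 4s^2 + (5/3)s - 3.
Check: f(8) = -2273/3. ✓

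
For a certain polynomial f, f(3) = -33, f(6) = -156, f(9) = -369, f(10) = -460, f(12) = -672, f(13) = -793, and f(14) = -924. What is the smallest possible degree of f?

2

Divided differences on the nodes 3, 6, 9, 10, 12, 13, 14:
  order 0: -33  -156  -369  -460  -672  -793  -924
  order 1: -41  -71  -91  -106  -121  -131
  order 2: -5  -5  -5  -5  -5
  order 3: 0  0  0  0
  order 4: 0  0  0
  order 5: 0  0
  order 6: 0
The order-2 divided differences are all -5 (nonzero) and every higher order vanishes, so the data lies on a polynomial of degree exactly 2.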